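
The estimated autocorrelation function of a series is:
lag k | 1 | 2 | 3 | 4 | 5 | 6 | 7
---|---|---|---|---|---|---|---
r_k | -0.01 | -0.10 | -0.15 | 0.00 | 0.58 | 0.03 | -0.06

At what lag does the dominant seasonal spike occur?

5

The largest autocorrelation is r_5 = 0.58; the remaining lags stay at or below 0.03.
The dominant spike at lag 5 indicates a seasonal period of 5.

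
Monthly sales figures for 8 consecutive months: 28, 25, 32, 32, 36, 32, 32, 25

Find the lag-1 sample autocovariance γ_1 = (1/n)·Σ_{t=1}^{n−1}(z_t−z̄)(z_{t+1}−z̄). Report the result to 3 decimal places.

2.461

Mean z̄ = (28 + 25 + 32 + 32 + 36 + 32 + 32 + 25)/8 = 30.2500
Σ_{t=1}^{7}(z_t−z̄)(z_{t+1}−z̄) = 19.6875
γ_1 = 19.6875 / 8 = 2.461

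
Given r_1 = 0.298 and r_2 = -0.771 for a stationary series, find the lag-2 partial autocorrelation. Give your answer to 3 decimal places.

-0.944

φ_{22} = (r_2 − r_1²) / (1 − r_1²)
r_1² = (0.298)² = 0.088804
Numerator = -0.771 − 0.0888 = -0.8598; denominator = 1 − 0.0888 = 0.9112
φ_{22} = -0.8598 / 0.9112 = -0.944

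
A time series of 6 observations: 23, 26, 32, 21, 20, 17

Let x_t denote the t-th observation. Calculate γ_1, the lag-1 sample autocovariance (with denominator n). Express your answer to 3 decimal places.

Mean x̄ = (23 + 26 + 32 + 21 + 20 + 17)/6 = 23.1667
Σ_{t=1}^{5}(x_t−x̄)(x_{t+1}−x̄) = 31.8056
γ_1 = 31.8056 / 6 = 5.301

5.301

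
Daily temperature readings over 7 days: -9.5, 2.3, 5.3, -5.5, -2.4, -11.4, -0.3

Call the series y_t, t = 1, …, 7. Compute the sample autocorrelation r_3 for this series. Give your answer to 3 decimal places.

-0.256

Mean ȳ = (-9.5 + 2.3 + 5.3 − 5.5 − 2.4 − 11.4 − 0.3)/7 = -3.0714
Deviations from mean: -6.4286, 5.3714, 8.3714, -2.4286, 0.6714, -8.3286, 2.7714
Σ(y_t−ȳ)(y_{t+3}−ȳ) = (15.6122) + (3.6065) + (-69.7220) + (-6.7306) = -57.2339
Denominator Σ(y_t−ȳ)² = 223.6543
r_3 = -57.2339 / 223.6543 = -0.256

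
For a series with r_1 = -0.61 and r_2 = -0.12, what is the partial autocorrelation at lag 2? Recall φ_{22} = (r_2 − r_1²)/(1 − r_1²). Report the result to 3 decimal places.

-0.784

φ_{22} = (r_2 − r_1²) / (1 − r_1²)
r_1² = (-0.61)² = 0.3721
Numerator = -0.12 − 0.3721 = -0.4921; denominator = 1 − 0.3721 = 0.6279
φ_{22} = -0.4921 / 0.6279 = -0.784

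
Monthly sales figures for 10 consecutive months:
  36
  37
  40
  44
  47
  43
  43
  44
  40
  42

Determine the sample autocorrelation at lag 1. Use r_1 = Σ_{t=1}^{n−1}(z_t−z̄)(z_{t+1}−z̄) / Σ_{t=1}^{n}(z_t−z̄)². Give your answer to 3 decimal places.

0.495

Mean z̄ = (36 + 37 + 40 + 44 + 47 + 43 + 43 + 44 + 40 + 42)/10 = 41.6000
Numerator Σ_{t=1}^{9}(z_t−z̄)(z_{t+1}−z̄) = 50.6400
Denominator Σ(z_t−z̄)² = 102.4000
r_1 = 50.6400 / 102.4000 = 0.495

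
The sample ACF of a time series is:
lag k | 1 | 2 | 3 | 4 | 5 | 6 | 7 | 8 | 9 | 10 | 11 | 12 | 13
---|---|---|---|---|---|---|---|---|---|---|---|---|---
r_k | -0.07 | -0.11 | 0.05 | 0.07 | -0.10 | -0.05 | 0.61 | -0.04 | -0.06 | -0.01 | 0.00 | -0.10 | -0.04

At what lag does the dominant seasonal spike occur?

The largest autocorrelation is r_7 = 0.61; the remaining lags stay at or below 0.07.
The dominant spike at lag 7 indicates a seasonal period of 7.

7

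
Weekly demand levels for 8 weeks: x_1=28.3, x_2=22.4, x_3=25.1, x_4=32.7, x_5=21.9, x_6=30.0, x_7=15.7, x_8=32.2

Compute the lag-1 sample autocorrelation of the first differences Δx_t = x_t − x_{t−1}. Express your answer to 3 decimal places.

First differences Δx: -5.9, 2.7, 7.6, -10.8, 8.1, -14.3, 16.5
Mean of differences = 0.5571
Numerator Σ(Δx_t−Δx̄)(Δx_{t+1}−Δx̄) = -513.3276
Denominator Σ(Δx_t−Δx̄)² = 756.6771
r_1(Δx) = -513.3276 / 756.6771 = -0.678

-0.678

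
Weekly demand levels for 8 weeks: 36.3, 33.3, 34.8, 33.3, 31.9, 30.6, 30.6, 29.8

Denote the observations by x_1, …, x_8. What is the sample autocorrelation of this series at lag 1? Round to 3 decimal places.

0.451

Mean x̄ = (36.3 + 33.3 + 34.8 + 33.3 + 31.9 + 30.6 + 30.6 + 29.8)/8 = 32.5750
Σ(x_t−x̄)(x_{t+1}−x̄) = (2.7006) + (1.6131) + (1.6131) + (-0.4894) + (1.3331) + (3.9006) + (5.4806) = 16.1519
Denominator Σ(x_t−x̄)² = 35.8350
r_1 = 16.1519 / 35.8350 = 0.451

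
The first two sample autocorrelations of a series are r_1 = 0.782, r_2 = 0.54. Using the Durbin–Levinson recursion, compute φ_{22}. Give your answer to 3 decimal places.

φ_{22} = (r_2 − r_1²) / (1 − r_1²)
r_1² = (0.782)² = 0.611524
Numerator = 0.54 − 0.6115 = -0.0715; denominator = 1 − 0.6115 = 0.3885
φ_{22} = -0.0715 / 0.3885 = -0.184

-0.184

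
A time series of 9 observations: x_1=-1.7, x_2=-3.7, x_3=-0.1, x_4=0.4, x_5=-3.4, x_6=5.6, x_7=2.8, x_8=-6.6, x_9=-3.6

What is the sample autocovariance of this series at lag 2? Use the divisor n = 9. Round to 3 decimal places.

Mean x̄ = (-1.7 − 3.7 − 0.1 + 0.4 − 3.4 + 5.6 + 2.8 − 6.6 − 3.6)/9 = -1.1444
Σ_{t=1}^{7}(x_t−x̄)(x_{t+2}−x̄) = -51.8440
γ_2 = -51.8440 / 9 = -5.760

-5.760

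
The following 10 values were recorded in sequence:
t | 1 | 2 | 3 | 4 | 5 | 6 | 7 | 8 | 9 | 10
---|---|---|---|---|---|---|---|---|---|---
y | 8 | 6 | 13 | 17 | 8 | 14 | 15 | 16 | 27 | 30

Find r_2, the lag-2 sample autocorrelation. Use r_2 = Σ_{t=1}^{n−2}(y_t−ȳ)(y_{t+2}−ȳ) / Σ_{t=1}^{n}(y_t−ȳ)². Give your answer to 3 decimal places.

0.044

Mean ȳ = (8 + 6 + 13 + 17 + 8 + 14 + 15 + 16 + 27 + 30)/10 = 15.4000
Numerator Σ_{t=1}^{8}(y_t−ȳ)(y_{t+2}−ȳ) = 24.4800
Denominator Σ(y_t−ȳ)² = 556.4000
r_2 = 24.4800 / 556.4000 = 0.044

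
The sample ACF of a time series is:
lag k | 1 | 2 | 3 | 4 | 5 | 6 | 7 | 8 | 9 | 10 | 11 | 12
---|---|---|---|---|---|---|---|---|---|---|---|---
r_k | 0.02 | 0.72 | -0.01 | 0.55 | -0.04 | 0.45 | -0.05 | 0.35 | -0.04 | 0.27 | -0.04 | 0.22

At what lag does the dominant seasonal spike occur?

2

The largest autocorrelation is r_2 = 0.72, with weaker echoes at lags 4 (0.55), 6 (0.45), 8 (0.35), 10 (0.27) and 12 (0.22); the remaining lags stay at or below 0.02.
The dominant spike at lag 2 indicates a seasonal period of 2.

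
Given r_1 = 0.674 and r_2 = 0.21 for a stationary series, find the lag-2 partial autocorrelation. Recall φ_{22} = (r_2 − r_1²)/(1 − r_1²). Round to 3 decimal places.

-0.448

φ_{22} = (r_2 − r_1²) / (1 − r_1²)
r_1² = (0.674)² = 0.454276
Numerator = 0.21 − 0.4543 = -0.2443; denominator = 1 − 0.4543 = 0.5457
φ_{22} = -0.2443 / 0.5457 = -0.448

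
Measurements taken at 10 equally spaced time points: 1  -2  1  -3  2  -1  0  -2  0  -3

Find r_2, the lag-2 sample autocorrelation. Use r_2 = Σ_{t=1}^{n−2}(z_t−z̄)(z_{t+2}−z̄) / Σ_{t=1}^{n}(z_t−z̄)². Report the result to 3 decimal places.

0.602

Mean z̄ = (1 − 2 + 1 − 3 + 2 − 1 + 0 − 2 + 0 − 3)/10 = -0.7000
Numerator Σ_{t=1}^{8}(z_t−z̄)(z_{t+2}−z̄) = 16.9200
Denominator Σ(z_t−z̄)² = 28.1000
r_2 = 16.9200 / 28.1000 = 0.602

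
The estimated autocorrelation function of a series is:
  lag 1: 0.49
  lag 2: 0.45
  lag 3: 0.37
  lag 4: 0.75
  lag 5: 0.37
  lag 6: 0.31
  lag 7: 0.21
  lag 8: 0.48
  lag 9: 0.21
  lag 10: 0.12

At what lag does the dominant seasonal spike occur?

The largest autocorrelation is r_4 = 0.75; the remaining lags stay at or below 0.49. The elevated value at lag 1 (0.49), dropping to 0.45 at lag 2, reflects decaying short-term dependence rather than seasonality.
The dominant spike at lag 4 indicates a seasonal period of 4.

4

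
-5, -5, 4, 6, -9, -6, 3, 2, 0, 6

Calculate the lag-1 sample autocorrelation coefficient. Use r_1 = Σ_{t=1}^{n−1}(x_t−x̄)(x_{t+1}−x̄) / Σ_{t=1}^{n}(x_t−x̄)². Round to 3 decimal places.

Mean x̄ = (-5 − 5 + 4 + 6 − 9 − 6 + 3 + 2 + 0 + 6)/10 = -0.4000
Numerator Σ_{t=1}^{9}(x_t−x̄)(x_{t+1}−x̄) = 14.8400
Denominator Σ(x_t−x̄)² = 266.4000
r_1 = 14.8400 / 266.4000 = 0.056

0.056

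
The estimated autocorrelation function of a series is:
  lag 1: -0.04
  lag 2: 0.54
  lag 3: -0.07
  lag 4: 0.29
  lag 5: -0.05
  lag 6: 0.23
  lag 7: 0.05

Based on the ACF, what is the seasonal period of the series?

2

The largest autocorrelation is r_2 = 0.54, with weaker echoes at lags 4 (0.29) and 6 (0.23); the remaining lags stay at or below 0.05.
The dominant spike at lag 2 indicates a seasonal period of 2.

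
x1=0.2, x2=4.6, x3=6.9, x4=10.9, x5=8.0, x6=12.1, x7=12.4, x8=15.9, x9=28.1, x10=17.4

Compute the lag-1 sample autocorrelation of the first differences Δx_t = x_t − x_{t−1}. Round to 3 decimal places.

First differences Δx: 4.4, 2.3, 4.0, -2.9, 4.1, 0.3, 3.5, 12.2, -10.7
Mean of differences = 1.9111
Numerator Σ(Δx_t−Δx̄)(Δx_{t+1}−Δx̄) = -138.2935
Denominator Σ(Δx_t−Δx̄)² = 308.6689
r_1(Δx) = -138.2935 / 308.6689 = -0.448

-0.448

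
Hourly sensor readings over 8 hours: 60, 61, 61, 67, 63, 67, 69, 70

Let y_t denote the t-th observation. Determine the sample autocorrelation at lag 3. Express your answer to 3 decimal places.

Mean ȳ = (60 + 61 + 61 + 67 + 63 + 67 + 69 + 70)/8 = 64.7500
Numerator Σ_{t=1}^{5}(y_t−ȳ)(y_{t+3}−ȳ) = -12.1875
Denominator Σ(y_t−ȳ)² = 109.5000
r_3 = -12.1875 / 109.5000 = -0.111

-0.111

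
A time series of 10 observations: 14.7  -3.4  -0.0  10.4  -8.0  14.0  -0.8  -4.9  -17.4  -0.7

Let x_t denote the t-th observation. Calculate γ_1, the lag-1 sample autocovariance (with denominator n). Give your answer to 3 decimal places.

-15.123

Mean x̄ = (14.7 − 3.4 − 0.0 + 10.4 − 8.0 + 14.0 − 0.8 − 4.9 − 17.4 − 0.7)/10 = 0.3900
Σ_{t=1}^{9}(x_t−x̄)(x_{t+1}−x̄) = -151.2331
γ_1 = -151.2331 / 10 = -15.123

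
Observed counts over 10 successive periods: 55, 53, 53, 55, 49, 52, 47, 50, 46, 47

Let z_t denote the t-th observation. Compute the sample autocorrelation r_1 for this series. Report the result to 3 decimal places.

0.333

Mean z̄ = (55 + 53 + 53 + 55 + 49 + 52 + 47 + 50 + 46 + 47)/10 = 50.7000
Numerator Σ_{t=1}^{9}(z_t−z̄)(z_{t+1}−z̄) = 34.0100
Denominator Σ(z_t−z̄)² = 102.1000
r_1 = 34.0100 / 102.1000 = 0.333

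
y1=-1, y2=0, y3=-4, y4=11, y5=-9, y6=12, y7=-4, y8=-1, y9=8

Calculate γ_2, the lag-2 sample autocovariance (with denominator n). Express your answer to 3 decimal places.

Mean ȳ = (-1 + 0 − 4 + 11 − 9 + 12 − 4 − 1 + 8)/9 = 1.3333
Σ_{t=1}^{7}(y_t−ȳ)(y_{t+2}−ȳ) = 152.4444
γ_2 = 152.4444 / 9 = 16.938

16.938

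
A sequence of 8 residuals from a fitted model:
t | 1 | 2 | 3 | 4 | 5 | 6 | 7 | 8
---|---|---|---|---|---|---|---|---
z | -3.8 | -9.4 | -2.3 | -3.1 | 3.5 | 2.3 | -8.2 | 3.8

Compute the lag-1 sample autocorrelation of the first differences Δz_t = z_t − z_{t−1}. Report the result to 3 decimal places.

-0.467

First differences Δz: -5.6, 7.1, -0.8, 6.6, -1.2, -10.5, 12.0
Mean of differences = 1.0857
Numerator Σ(Δz_t−Δz̄)(Δz_{t+1}−Δz̄) = -174.5216
Denominator Σ(Δz_t−Δz̄)² = 373.4086
r_1(Δz) = -174.5216 / 373.4086 = -0.467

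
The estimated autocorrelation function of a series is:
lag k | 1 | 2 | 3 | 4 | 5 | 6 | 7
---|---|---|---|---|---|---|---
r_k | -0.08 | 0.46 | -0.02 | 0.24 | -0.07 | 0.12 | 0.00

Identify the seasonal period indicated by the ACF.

The largest autocorrelation is r_2 = 0.46, with a weaker echo at lag 4 (0.24); the remaining lags stay at or below 0.12.
The dominant spike at lag 2 indicates a seasonal period of 2.

2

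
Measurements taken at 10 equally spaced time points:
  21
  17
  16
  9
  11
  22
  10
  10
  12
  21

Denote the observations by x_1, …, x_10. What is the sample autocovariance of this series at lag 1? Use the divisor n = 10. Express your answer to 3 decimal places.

-1.031

Mean x̄ = (21 + 17 + 16 + 9 + 11 + 22 + 10 + 10 + 12 + 21)/10 = 14.9000
Σ_{t=1}^{9}(x_t−x̄)(x_{t+1}−x̄) = -10.3100
γ_1 = -10.3100 / 10 = -1.031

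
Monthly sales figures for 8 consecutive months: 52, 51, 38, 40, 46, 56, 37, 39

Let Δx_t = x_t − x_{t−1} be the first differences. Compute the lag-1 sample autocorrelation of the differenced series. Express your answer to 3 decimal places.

-0.305

First differences Δx: -1, -13, 2, 6, 10, -19, 2
Mean of differences = -1.8571
Numerator Σ(Δx_t−Δx̄)(Δx_{t+1}−Δx̄) = -198.4490
Denominator Σ(Δx_t−Δx̄)² = 650.8571
r_1(Δx) = -198.4490 / 650.8571 = -0.305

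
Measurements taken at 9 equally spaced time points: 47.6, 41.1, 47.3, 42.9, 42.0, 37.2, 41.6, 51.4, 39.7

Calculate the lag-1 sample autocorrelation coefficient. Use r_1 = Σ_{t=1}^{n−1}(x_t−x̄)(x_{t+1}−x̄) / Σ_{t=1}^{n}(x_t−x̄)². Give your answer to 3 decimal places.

Mean x̄ = (47.6 + 41.1 + 47.3 + 42.9 + 42.0 + 37.2 + 41.6 + 51.4 + 39.7)/9 = 43.4222
Numerator Σ_{t=1}^{8}(x_t−x̄)(x_{t+1}−x̄) = -44.0338
Denominator Σ(x_t−x̄)² = 159.7156
r_1 = -44.0338 / 159.7156 = -0.276

-0.276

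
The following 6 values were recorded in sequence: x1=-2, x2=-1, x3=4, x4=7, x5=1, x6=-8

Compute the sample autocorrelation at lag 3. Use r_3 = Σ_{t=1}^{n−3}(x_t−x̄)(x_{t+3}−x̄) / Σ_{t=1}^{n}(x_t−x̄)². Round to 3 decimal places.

Mean x̄ = (-2 − 1 + 4 + 7 + 1 − 8)/6 = 0.1667
Deviations from mean: -2.1667, -1.1667, 3.8333, 6.8333, 0.8333, -8.1667
Σ(x_t−x̄)(x_{t+3}−x̄) = (-14.8056) + (-0.9722) + (-31.3056) = -47.0833
Denominator Σ(x_t−x̄)² = 134.8333
r_3 = -47.0833 / 134.8333 = -0.349

-0.349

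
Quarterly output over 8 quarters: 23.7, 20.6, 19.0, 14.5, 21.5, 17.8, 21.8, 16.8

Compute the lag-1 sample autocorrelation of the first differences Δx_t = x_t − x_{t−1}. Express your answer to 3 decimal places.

-0.617

First differences Δx: -3.1, -1.6, -4.5, 7.0, -3.7, 4.0, -5.0
Mean of differences = -0.9857
Numerator Σ(Δx_t−Δx̄)(Δx_{t+1}−Δx̄) = -79.8288
Denominator Σ(Δx_t−Δx̄)² = 129.3086
r_1(Δx) = -79.8288 / 129.3086 = -0.617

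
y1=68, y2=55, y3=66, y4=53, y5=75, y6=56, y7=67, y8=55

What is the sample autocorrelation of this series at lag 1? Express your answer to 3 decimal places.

-0.794

Mean ȳ = (68 + 55 + 66 + 53 + 75 + 56 + 67 + 55)/8 = 61.8750
Deviations from mean: 6.1250, -6.8750, 4.1250, -8.8750, 13.1250, -5.8750, 5.1250, -6.8750
Σ(y_t−ȳ)(y_{t+1}−ȳ) = (-42.1094) + (-28.3594) + (-36.6094) + (-116.4844) + (-77.1094) + (-30.1094) + (-35.2344) = -366.0156
Denominator Σ(y_t−ȳ)² = 460.8750
r_1 = -366.0156 / 460.8750 = -0.794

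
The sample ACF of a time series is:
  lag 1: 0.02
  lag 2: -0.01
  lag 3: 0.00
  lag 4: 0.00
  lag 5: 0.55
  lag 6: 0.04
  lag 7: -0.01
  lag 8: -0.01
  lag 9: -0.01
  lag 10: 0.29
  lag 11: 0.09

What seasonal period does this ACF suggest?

The largest autocorrelation is r_5 = 0.55, with a weaker echo at lag 10 (0.29); the remaining lags stay at or below 0.09.
The dominant spike at lag 5 indicates a seasonal period of 5.

5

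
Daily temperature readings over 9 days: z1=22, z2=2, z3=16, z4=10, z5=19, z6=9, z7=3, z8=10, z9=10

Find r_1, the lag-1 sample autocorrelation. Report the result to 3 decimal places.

Mean z̄ = (22 + 2 + 16 + 10 + 19 + 9 + 3 + 10 + 10)/9 = 11.2222
Numerator Σ_{t=1}^{8}(z_t−z̄)(z_{t+1}−z̄) = -146.2716
Denominator Σ(z_t−z̄)² = 361.5556
r_1 = -146.2716 / 361.5556 = -0.405

-0.405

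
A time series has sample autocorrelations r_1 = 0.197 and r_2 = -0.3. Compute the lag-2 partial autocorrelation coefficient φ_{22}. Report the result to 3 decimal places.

φ_{22} = (r_2 − r_1²) / (1 − r_1²)
r_1² = (0.197)² = 0.038809
Numerator = -0.3 − 0.0388 = -0.3388; denominator = 1 − 0.0388 = 0.9612
φ_{22} = -0.3388 / 0.9612 = -0.352

-0.352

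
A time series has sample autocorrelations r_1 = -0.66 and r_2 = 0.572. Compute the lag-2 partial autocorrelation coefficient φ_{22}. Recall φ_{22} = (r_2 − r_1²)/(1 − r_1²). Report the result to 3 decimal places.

φ_{22} = (r_2 − r_1²) / (1 − r_1²)
r_1² = (-0.66)² = 0.4356
Numerator = 0.572 − 0.4356 = 0.1364; denominator = 1 − 0.4356 = 0.5644
φ_{22} = 0.1364 / 0.5644 = 0.242

0.242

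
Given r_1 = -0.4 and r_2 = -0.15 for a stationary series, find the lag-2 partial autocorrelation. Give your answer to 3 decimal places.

-0.369

φ_{22} = (r_2 − r_1²) / (1 − r_1²)
r_1² = (-0.4)² = 0.16
Numerator = -0.15 − 0.1600 = -0.3100; denominator = 1 − 0.1600 = 0.8400
φ_{22} = -0.3100 / 0.8400 = -0.369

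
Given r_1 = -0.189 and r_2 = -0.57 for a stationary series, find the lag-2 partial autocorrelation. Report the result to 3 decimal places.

φ_{22} = (r_2 − r_1²) / (1 − r_1²)
r_1² = (-0.189)² = 0.035721
Numerator = -0.57 − 0.0357 = -0.6057; denominator = 1 − 0.0357 = 0.9643
φ_{22} = -0.6057 / 0.9643 = -0.628

-0.628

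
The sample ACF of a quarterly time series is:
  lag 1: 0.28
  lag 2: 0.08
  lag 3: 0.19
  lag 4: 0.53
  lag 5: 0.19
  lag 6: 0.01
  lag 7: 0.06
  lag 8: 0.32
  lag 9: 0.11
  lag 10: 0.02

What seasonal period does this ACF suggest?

The largest autocorrelation is r_4 = 0.53, with a weaker echo at lag 8 (0.32); the remaining lags stay at or below 0.28. The elevated value at lag 1 (0.28), dropping to 0.08 at lag 2, reflects decaying short-term dependence rather than seasonality.
The dominant spike at lag 4 indicates a seasonal period of 4.

4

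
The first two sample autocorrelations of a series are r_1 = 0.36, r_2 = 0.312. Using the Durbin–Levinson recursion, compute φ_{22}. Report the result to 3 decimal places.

0.210

φ_{22} = (r_2 − r_1²) / (1 − r_1²)
r_1² = (0.36)² = 0.1296
Numerator = 0.312 − 0.1296 = 0.1824; denominator = 1 − 0.1296 = 0.8704
φ_{22} = 0.1824 / 0.8704 = 0.210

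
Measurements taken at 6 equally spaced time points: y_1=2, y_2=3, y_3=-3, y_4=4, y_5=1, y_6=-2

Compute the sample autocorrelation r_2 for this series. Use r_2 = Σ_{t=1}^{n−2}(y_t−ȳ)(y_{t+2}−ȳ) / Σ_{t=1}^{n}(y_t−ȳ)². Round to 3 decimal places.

-0.186

Mean ȳ = (2 + 3 − 3 + 4 + 1 − 2)/6 = 0.8333
Σ(y_t−ȳ)(y_{t+2}−ȳ) = (-4.4722) + (6.8611) + (-0.6389) + (-8.9722) = -7.2222
Denominator Σ(y_t−ȳ)² = 38.8333
r_2 = -7.2222 / 38.8333 = -0.186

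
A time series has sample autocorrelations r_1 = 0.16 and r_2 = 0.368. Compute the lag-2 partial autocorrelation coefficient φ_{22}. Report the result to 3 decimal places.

φ_{22} = (r_2 − r_1²) / (1 − r_1²)
r_1² = (0.16)² = 0.0256
Numerator = 0.368 − 0.0256 = 0.3424; denominator = 1 − 0.0256 = 0.9744
φ_{22} = 0.3424 / 0.9744 = 0.351

0.351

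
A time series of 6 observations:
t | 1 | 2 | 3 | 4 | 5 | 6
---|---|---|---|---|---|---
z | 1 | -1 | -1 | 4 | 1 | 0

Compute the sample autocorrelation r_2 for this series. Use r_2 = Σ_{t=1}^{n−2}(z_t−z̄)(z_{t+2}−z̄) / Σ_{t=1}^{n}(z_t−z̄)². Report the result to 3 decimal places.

Mean z̄ = (1 − 1 − 1 + 4 + 1 + 0)/6 = 0.6667
Σ(z_t−z̄)(z_{t+2}−z̄) = (-0.5556) + (-5.5556) + (-0.5556) + (-2.2222) = -8.8889
Denominator Σ(z_t−z̄)² = 17.3333
r_2 = -8.8889 / 17.3333 = -0.513

-0.513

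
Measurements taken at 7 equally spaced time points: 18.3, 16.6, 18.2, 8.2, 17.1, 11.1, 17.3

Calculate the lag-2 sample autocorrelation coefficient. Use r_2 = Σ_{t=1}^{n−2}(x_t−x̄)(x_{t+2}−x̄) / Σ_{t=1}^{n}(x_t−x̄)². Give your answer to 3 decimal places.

Mean x̄ = (18.3 + 16.6 + 18.2 + 8.2 + 17.1 + 11.1 + 17.3)/7 = 15.2571
Numerator Σ_{t=1}^{5}(x_t−x̄)(x_{t+2}−x̄) = 38.0035
Denominator Σ(x_t−x̄)² = 94.3771
r_2 = 38.0035 / 94.3771 = 0.403

0.403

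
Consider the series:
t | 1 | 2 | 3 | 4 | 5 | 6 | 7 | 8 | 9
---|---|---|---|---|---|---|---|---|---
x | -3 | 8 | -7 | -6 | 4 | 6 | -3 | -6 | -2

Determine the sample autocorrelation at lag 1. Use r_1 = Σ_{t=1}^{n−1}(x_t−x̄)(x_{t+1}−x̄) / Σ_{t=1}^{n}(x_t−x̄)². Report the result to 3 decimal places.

-0.124

Mean x̄ = (-3 + 8 − 7 − 6 + 4 + 6 − 3 − 6 − 2)/9 = -1.0000
Numerator Σ_{t=1}^{8}(x_t−x̄)(x_{t+1}−x̄) = -31.0000
Denominator Σ(x_t−x̄)² = 250.0000
r_1 = -31.0000 / 250.0000 = -0.124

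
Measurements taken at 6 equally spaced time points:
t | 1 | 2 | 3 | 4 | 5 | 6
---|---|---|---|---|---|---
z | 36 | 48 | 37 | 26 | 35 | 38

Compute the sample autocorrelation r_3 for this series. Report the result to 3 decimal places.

Mean z̄ = (36 + 48 + 37 + 26 + 35 + 38)/6 = 36.6667
Numerator Σ_{t=1}^{3}(z_t−z̄)(z_{t+3}−z̄) = -11.3333
Denominator Σ(z_t−z̄)² = 247.3333
r_3 = -11.3333 / 247.3333 = -0.046

-0.046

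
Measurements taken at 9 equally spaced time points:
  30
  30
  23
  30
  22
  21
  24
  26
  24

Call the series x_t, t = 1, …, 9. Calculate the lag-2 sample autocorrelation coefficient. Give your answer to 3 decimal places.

Mean x̄ = (30 + 30 + 23 + 30 + 22 + 21 + 24 + 26 + 24)/9 = 25.5556
Σ(x_t−x̄)(x_{t+2}−x̄) = (-11.3580) + (19.7531) + (9.0864) + (-20.2469) + (5.5309) + (-2.0247) + (2.4198) = 3.1605
Denominator Σ(x_t−x̄)² = 104.2222
r_2 = 3.1605 / 104.2222 = 0.030

0.030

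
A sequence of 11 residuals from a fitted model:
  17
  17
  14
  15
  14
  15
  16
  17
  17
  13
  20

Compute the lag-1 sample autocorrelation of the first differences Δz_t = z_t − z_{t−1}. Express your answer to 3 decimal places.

First differences Δz: 0, -3, 1, -1, 1, 1, 1, 0, -4, 7
Mean of differences = 0.3000
Numerator Σ(Δz_t−Δz̄)(Δz_{t+1}−Δz̄) = -29.8900
Denominator Σ(Δz_t−Δz̄)² = 78.1000
r_1(Δz) = -29.8900 / 78.1000 = -0.383

-0.383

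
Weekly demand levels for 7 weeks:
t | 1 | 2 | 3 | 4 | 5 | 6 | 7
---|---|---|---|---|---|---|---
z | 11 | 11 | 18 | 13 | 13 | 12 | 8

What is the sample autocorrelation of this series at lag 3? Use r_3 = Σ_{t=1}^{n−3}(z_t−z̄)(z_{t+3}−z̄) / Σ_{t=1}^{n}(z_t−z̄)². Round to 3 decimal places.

-0.118

Mean z̄ = (11 + 11 + 18 + 13 + 13 + 12 + 8)/7 = 12.2857
Deviations from mean: -1.2857, -1.2857, 5.7143, 0.7143, 0.7143, -0.2857, -4.2857
Σ(z_t−z̄)(z_{t+3}−z̄) = (-0.9184) + (-0.9184) + (-1.6327) + (-3.0612) = -6.5306
Denominator Σ(z_t−z̄)² = 55.4286
r_3 = -6.5306 / 55.4286 = -0.118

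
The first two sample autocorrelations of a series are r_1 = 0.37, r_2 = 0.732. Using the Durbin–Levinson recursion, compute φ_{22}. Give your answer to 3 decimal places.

φ_{22} = (r_2 − r_1²) / (1 − r_1²)
r_1² = (0.37)² = 0.1369
Numerator = 0.732 − 0.1369 = 0.5951; denominator = 1 − 0.1369 = 0.8631
φ_{22} = 0.5951 / 0.8631 = 0.689

0.689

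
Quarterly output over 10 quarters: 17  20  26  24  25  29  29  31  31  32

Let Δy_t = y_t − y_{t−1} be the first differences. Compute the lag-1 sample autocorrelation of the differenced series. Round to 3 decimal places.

-0.285

First differences Δy: 3, 6, -2, 1, 4, 0, 2, 0, 1
Mean of differences = 1.6667
Numerator Σ(Δy_t−Δȳ)(Δy_{t+1}−Δȳ) = -13.1111
Denominator Σ(Δy_t−Δȳ)² = 46.0000
r_1(Δy) = -13.1111 / 46.0000 = -0.285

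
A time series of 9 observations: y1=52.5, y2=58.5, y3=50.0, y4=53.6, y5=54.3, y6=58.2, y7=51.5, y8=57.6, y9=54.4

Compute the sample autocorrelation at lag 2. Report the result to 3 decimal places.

Mean ȳ = (52.5 + 58.5 + 50.0 + 53.6 + 54.3 + 58.2 + 51.5 + 57.6 + 54.4)/9 = 54.5111
Σ(y_t−ȳ)(y_{t+2}−ȳ) = (9.0723) + (-3.6343) + (0.9523) + (-3.3610) + (0.6357) + (11.3946) + (0.3346) = 15.3942
Denominator Σ(y_t−ȳ)² = 73.4089
r_2 = 15.3942 / 73.4089 = 0.210

0.210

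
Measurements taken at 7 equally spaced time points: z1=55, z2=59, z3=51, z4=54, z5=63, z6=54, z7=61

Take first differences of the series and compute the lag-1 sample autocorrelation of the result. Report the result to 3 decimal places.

First differences Δz: 4, -8, 3, 9, -9, 7
Mean of differences = 1.0000
Numerator Σ(Δz_t−Δz̄)(Δz_{t+1}−Δz̄) = -169.0000
Denominator Σ(Δz_t−Δz̄)² = 294.0000
r_1(Δz) = -169.0000 / 294.0000 = -0.575

-0.575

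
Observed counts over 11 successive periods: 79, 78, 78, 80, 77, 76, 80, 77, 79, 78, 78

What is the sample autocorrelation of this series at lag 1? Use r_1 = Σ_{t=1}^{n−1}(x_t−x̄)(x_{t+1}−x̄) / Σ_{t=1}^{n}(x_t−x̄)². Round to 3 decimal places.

-0.461

Mean x̄ = (79 + 78 + 78 + 80 + 77 + 76 + 80 + 77 + 79 + 78 + 78)/11 = 78.1818
Numerator Σ_{t=1}^{10}(x_t−x̄)(x_{t+1}−x̄) = -7.2149
Denominator Σ(x_t−x̄)² = 15.6364
r_1 = -7.2149 / 15.6364 = -0.461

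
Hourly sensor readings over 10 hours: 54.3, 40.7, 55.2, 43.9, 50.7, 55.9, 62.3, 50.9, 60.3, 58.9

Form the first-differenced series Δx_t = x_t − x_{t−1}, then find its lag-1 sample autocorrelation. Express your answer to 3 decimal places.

First differences Δx: -13.6, 14.5, -11.3, 6.8, 5.2, 6.4, -11.4, 9.4, -1.4
Mean of differences = 0.5111
Numerator Σ(Δx_t−Δx̄)(Δx_{t+1}−Δx̄) = -572.8090
Denominator Σ(Δx_t−Δx̄)² = 855.0689
r_1(Δx) = -572.8090 / 855.0689 = -0.670

-0.670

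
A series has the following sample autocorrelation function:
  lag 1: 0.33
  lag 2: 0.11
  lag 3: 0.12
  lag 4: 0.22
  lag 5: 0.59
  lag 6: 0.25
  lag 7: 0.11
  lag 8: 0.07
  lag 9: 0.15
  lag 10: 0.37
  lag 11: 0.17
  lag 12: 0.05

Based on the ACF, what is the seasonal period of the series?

The largest autocorrelation is r_5 = 0.59, with a weaker echo at lag 10 (0.37); the remaining lags stay at or below 0.33. The elevated value at lag 1 (0.33), dropping to 0.11 at lag 2, reflects decaying short-term dependence rather than seasonality.
The dominant spike at lag 5 indicates a seasonal period of 5.

5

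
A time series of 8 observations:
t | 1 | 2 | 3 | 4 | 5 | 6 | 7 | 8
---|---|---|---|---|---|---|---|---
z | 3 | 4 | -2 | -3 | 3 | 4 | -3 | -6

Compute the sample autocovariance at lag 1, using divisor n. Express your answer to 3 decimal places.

2.375

Mean z̄ = (3 + 4 − 2 − 3 + 3 + 4 − 3 − 6)/8 = 0.0000
Deviations: 3.0000, 4.0000, -2.0000, -3.0000, 3.0000, 4.0000, -3.0000, -6.0000
Σ_{t=1}^{7}(z_t−z̄)(z_{t+1}−z̄) = 19.0000
γ_1 = 19.0000 / 8 = 2.375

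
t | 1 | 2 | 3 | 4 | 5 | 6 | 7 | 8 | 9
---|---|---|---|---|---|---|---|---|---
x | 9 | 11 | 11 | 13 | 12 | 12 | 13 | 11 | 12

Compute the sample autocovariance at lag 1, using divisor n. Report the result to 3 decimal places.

0.151

Mean x̄ = (9 + 11 + 11 + 13 + 12 + 12 + 13 + 11 + 12)/9 = 11.5556
Σ_{t=1}^{8}(x_t−x̄)(x_{t+1}−x̄) = 1.3580
γ_1 = 1.3580 / 9 = 0.151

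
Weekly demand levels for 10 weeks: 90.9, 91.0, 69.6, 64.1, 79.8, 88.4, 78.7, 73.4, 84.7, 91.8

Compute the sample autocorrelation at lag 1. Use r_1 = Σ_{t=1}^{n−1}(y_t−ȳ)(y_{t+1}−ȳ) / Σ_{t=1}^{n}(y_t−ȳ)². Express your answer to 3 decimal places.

0.238

Mean ȳ = (90.9 + 91.0 + 69.6 + 64.1 + 79.8 + 88.4 + 78.7 + 73.4 + 84.7 + 91.8)/10 = 81.2400
Numerator Σ_{t=1}^{9}(y_t−ȳ)(y_{t+1}−ȳ) = 205.6944
Denominator Σ(y_t−ȳ)² = 862.5840
r_1 = 205.6944 / 862.5840 = 0.238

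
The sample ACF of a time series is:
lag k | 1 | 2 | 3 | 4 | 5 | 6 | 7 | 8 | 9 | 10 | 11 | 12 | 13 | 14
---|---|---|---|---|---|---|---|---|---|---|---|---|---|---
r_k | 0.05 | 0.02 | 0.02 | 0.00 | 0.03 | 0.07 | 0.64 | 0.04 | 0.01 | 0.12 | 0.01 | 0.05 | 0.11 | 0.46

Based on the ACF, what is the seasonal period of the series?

The largest autocorrelation is r_7 = 0.64, with a weaker echo at lag 14 (0.46); the remaining lags stay at or below 0.12.
The dominant spike at lag 7 indicates a seasonal period of 7.

7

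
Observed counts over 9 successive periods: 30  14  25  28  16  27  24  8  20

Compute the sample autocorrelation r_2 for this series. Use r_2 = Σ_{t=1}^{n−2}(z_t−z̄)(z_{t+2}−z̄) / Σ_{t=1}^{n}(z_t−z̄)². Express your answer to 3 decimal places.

-0.212

Mean z̄ = (30 + 14 + 25 + 28 + 16 + 27 + 24 + 8 + 20)/9 = 21.3333
Σ(z_t−z̄)(z_{t+2}−z̄) = (31.7778) + (-48.8889) + (-19.5556) + (37.7778) + (-14.2222) + (-75.5556) + (-3.5556) = -92.2222
Denominator Σ(z_t−z̄)² = 434.0000
r_2 = -92.2222 / 434.0000 = -0.212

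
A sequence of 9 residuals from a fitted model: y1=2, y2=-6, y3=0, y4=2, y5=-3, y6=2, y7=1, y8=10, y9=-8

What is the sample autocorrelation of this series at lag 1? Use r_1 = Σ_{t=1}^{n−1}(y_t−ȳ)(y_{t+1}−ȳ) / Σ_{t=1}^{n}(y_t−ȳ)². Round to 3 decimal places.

Mean ȳ = (2 − 6 + 0 + 2 − 3 + 2 + 1 + 10 − 8)/9 = 0.0000
Numerator Σ_{t=1}^{8}(y_t−ȳ)(y_{t+1}−ȳ) = -92.0000
Denominator Σ(y_t−ȳ)² = 222.0000
r_1 = -92.0000 / 222.0000 = -0.414

-0.414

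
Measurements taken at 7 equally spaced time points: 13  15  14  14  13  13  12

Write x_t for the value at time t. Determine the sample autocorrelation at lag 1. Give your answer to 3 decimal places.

Mean x̄ = (13 + 15 + 14 + 14 + 13 + 13 + 12)/7 = 13.4286
Deviations from mean: -0.4286, 1.5714, 0.5714, 0.5714, -0.4286, -0.4286, -1.4286
Numerator Σ_{t=1}^{6}(x_t−x̄)(x_{t+1}−x̄) = 1.1020
Denominator Σ(x_t−x̄)² = 5.7143
r_1 = 1.1020 / 5.7143 = 0.193

0.193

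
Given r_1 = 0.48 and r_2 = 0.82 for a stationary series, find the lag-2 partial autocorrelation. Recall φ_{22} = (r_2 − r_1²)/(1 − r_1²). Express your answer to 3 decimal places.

φ_{22} = (r_2 − r_1²) / (1 − r_1²)
r_1² = (0.48)² = 0.2304
Numerator = 0.82 − 0.2304 = 0.5896; denominator = 1 − 0.2304 = 0.7696
φ_{22} = 0.5896 / 0.7696 = 0.766

0.766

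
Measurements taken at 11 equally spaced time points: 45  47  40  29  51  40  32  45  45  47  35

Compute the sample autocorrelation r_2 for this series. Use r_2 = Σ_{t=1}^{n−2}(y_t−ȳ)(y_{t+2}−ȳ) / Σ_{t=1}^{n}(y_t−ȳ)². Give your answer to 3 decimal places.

-0.420

Mean ȳ = (45 + 47 + 40 + 29 + 51 + 40 + 32 + 45 + 45 + 47 + 35)/11 = 41.4545
Numerator Σ_{t=1}^{9}(y_t−ȳ)(y_{t+2}−ȳ) = -202.1405
Denominator Σ(y_t−ȳ)² = 480.7273
r_2 = -202.1405 / 480.7273 = -0.420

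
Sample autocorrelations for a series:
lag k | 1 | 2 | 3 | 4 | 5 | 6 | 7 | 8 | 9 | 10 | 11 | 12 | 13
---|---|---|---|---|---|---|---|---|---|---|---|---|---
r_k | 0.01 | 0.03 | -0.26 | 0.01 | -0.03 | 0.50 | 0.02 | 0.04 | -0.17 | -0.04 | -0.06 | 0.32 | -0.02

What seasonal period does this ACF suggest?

The largest autocorrelation is r_6 = 0.50, with a weaker echo at lag 12 (0.32); the remaining lags stay at or below 0.04.
The dominant spike at lag 6 indicates a seasonal period of 6.

6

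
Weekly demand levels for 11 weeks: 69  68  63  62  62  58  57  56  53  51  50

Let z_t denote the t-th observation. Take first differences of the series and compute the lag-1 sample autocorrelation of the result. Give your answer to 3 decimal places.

First differences Δz: -1, -5, -1, 0, -4, -1, -1, -3, -2, -1
Mean of differences = -1.9000
Numerator Σ(Δz_t−Δz̄)(Δz_{t+1}−Δz̄) = -9.9100
Denominator Σ(Δz_t−Δz̄)² = 22.9000
r_1(Δz) = -9.9100 / 22.9000 = -0.433

-0.433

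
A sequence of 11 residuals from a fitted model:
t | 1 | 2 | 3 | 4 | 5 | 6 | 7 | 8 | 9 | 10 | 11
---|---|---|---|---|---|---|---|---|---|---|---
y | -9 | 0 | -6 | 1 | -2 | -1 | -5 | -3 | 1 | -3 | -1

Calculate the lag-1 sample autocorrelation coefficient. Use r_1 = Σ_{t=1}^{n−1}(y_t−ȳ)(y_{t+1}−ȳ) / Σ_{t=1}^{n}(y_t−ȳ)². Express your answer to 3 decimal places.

Mean ȳ = (-9 + 0 − 6 + 1 − 2 − 1 − 5 − 3 + 1 − 3 − 1)/11 = -2.5455
Numerator Σ_{t=1}^{10}(y_t−ȳ)(y_{t+1}−ȳ) = -41.2975
Denominator Σ(y_t−ȳ)² = 96.7273
r_1 = -41.2975 / 96.7273 = -0.427

-0.427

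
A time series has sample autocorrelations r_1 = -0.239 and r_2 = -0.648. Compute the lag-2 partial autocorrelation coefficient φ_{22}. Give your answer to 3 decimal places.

-0.748

φ_{22} = (r_2 − r_1²) / (1 − r_1²)
r_1² = (-0.239)² = 0.057121
Numerator = -0.648 − 0.0571 = -0.7051; denominator = 1 − 0.0571 = 0.9429
φ_{22} = -0.7051 / 0.9429 = -0.748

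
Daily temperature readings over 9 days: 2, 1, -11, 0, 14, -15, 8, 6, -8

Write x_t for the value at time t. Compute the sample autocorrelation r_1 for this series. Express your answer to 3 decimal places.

Mean x̄ = (2 + 1 − 11 + 0 + 14 − 15 + 8 + 6 − 8)/9 = -0.3333
Numerator Σ_{t=1}^{8}(x_t−x̄)(x_{t+1}−x̄) = -338.1111
Denominator Σ(x_t−x̄)² = 710.0000
r_1 = -338.1111 / 710.0000 = -0.476

-0.476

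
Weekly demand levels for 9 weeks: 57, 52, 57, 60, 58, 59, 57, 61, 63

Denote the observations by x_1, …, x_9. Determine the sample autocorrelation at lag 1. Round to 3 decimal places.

Mean x̄ = (57 + 52 + 57 + 60 + 58 + 59 + 57 + 61 + 63)/9 = 58.2222
Numerator Σ_{t=1}^{8}(x_t−x̄)(x_{t+1}−x̄) = 21.3951
Denominator Σ(x_t−x̄)² = 77.5556
r_1 = 21.3951 / 77.5556 = 0.276

0.276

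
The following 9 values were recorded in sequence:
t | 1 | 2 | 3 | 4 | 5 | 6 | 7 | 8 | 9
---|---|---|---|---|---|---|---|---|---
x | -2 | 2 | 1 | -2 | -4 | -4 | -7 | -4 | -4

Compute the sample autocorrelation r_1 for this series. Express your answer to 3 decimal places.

Mean x̄ = (-2 + 2 + 1 − 2 − 4 − 4 − 7 − 4 − 4)/9 = -2.6667
Numerator Σ_{t=1}^{8}(x_t−x̄)(x_{t+1}−x̄) = 36.8889
Denominator Σ(x_t−x̄)² = 62.0000
r_1 = 36.8889 / 62.0000 = 0.595

0.595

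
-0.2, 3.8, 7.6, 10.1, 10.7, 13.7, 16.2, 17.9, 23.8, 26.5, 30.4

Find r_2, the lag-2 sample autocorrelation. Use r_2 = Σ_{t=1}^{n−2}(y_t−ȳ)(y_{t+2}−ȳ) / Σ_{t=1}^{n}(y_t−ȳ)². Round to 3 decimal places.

Mean ȳ = (-0.2 + 3.8 + 7.6 + 10.1 + 10.7 + 13.7 + 16.2 + 17.9 + 23.8 + 26.5 + 30.4)/11 = 14.5909
Numerator Σ_{t=1}^{9}(y_t−ȳ)(y_{t+2}−ȳ) = 373.6698
Denominator Σ(y_t−ȳ)² = 910.2891
r_2 = 373.6698 / 910.2891 = 0.410

0.410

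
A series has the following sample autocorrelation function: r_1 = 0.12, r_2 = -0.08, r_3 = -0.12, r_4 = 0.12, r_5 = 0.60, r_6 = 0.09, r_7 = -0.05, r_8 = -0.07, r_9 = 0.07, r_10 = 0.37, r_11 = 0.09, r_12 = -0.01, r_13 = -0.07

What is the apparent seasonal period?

5

The largest autocorrelation is r_5 = 0.60, with a weaker echo at lag 10 (0.37); the remaining lags stay at or below 0.12.
The dominant spike at lag 5 indicates a seasonal period of 5.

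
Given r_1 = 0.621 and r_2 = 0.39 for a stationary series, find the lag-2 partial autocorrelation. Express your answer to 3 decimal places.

φ_{22} = (r_2 − r_1²) / (1 − r_1²)
r_1² = (0.621)² = 0.385641
Numerator = 0.39 − 0.3856 = 0.0044; denominator = 1 − 0.3856 = 0.6144
φ_{22} = 0.0044 / 0.6144 = 0.007

0.007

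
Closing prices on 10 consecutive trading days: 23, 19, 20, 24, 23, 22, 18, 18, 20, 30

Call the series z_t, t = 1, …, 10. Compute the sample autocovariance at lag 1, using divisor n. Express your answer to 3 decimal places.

0.531

Mean z̄ = (23 + 19 + 20 + 24 + 23 + 22 + 18 + 18 + 20 + 30)/10 = 21.7000
Σ_{t=1}^{9}(z_t−z̄)(z_{t+1}−z̄) = 5.3100
γ_1 = 5.3100 / 10 = 0.531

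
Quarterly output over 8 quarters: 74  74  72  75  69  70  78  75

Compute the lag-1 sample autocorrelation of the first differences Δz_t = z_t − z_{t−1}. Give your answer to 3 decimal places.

-0.379

First differences Δz: 0, -2, 3, -6, 1, 8, -3
Mean of differences = 0.1429
Numerator Σ(Δz_t−Δz̄)(Δz_{t+1}−Δz̄) = -46.5918
Denominator Σ(Δz_t−Δz̄)² = 122.8571
r_1(Δz) = -46.5918 / 122.8571 = -0.379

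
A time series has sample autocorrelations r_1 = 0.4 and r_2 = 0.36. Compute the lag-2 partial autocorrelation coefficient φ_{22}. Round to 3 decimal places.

φ_{22} = (r_2 − r_1²) / (1 − r_1²)
r_1² = (0.4)² = 0.16
Numerator = 0.36 − 0.1600 = 0.2000; denominator = 1 − 0.1600 = 0.8400
φ_{22} = 0.2000 / 0.8400 = 0.238

0.238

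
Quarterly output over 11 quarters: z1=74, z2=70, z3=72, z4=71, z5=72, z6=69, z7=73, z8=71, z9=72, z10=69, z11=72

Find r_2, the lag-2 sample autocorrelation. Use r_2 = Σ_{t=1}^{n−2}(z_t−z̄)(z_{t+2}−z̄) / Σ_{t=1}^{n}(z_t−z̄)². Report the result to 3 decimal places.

0.311

Mean z̄ = (74 + 70 + 72 + 71 + 72 + 69 + 73 + 71 + 72 + 69 + 72)/11 = 71.3636
Numerator Σ_{t=1}^{9}(z_t−z̄)(z_{t+2}−z̄) = 7.6446
Denominator Σ(z_t−z̄)² = 24.5455
r_2 = 7.6446 / 24.5455 = 0.311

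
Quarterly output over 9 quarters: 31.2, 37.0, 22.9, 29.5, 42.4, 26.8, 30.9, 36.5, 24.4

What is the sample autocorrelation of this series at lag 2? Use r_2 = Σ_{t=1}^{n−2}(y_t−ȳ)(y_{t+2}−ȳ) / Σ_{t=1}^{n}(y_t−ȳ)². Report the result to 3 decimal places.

-0.369

Mean ȳ = (31.2 + 37.0 + 22.9 + 29.5 + 42.4 + 26.8 + 30.9 + 36.5 + 24.4)/9 = 31.2889
Σ(y_t−ȳ)(y_{t+2}−ȳ) = (0.7457) + (-10.2165) + (-93.2099) + (8.0301) + (-4.3210) + (-23.3921) + (2.6790) = -119.6847
Denominator Σ(y_t−ȳ)² = 324.5689
r_2 = -119.6847 / 324.5689 = -0.369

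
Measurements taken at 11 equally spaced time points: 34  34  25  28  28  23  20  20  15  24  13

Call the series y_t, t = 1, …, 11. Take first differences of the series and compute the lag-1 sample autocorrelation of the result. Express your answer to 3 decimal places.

-0.591

First differences Δy: 0, -9, 3, 0, -5, -3, 0, -5, 9, -11
Mean of differences = -2.1000
Numerator Σ(Δy_t−Δȳ)(Δy_{t+1}−Δȳ) = -181.4100
Denominator Σ(Δy_t−Δȳ)² = 306.9000
r_1(Δy) = -181.4100 / 306.9000 = -0.591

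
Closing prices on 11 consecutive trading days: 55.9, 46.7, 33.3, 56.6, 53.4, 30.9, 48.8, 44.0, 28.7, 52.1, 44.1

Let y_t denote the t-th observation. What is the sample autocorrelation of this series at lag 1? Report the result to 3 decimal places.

-0.323

Mean ȳ = (55.9 + 46.7 + 33.3 + 56.6 + 53.4 + 30.9 + 48.8 + 44.0 + 28.7 + 52.1 + 44.1)/11 = 44.9545
Numerator Σ_{t=1}^{10}(y_t−ȳ)(y_{t+1}−ȳ) = -321.7593
Denominator Σ(y_t−ȳ)² = 994.8473
r_1 = -321.7593 / 994.8473 = -0.323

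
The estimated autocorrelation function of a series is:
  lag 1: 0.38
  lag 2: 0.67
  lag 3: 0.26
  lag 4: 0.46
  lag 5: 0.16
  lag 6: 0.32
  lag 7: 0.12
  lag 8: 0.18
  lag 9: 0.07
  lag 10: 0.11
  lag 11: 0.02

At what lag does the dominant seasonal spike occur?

2

The largest autocorrelation is r_2 = 0.67, with a weaker echo at lag 4 (0.46); the remaining lags stay at or below 0.38.
The dominant spike at lag 2 indicates a seasonal period of 2.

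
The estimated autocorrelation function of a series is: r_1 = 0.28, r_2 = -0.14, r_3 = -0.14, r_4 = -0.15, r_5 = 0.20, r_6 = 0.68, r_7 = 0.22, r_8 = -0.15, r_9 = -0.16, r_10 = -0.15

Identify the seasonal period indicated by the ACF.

6

The largest autocorrelation is r_6 = 0.68; the remaining lags stay at or below 0.28.
The dominant spike at lag 6 indicates a seasonal period of 6.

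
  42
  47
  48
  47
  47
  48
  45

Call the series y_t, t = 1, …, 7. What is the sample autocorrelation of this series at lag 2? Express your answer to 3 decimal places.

-0.193

Mean ȳ = (42 + 47 + 48 + 47 + 47 + 48 + 45)/7 = 46.2857
Σ(y_t−ȳ)(y_{t+2}−ȳ) = (-7.3469) + (0.5102) + (1.2245) + (1.2245) + (-0.9184) = -5.3061
Denominator Σ(y_t−ȳ)² = 27.4286
r_2 = -5.3061 / 27.4286 = -0.193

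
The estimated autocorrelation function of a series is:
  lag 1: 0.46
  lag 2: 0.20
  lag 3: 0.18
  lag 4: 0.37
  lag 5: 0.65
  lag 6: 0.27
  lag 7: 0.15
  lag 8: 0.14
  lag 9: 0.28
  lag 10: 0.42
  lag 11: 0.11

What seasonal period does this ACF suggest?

The largest autocorrelation is r_5 = 0.65; the remaining lags stay at or below 0.46. The elevated value at lag 1 (0.46), dropping to 0.20 at lag 2, reflects decaying short-term dependence rather than seasonality.
The dominant spike at lag 5 indicates a seasonal period of 5.

5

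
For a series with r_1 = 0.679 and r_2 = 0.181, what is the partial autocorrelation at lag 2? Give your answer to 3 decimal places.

φ_{22} = (r_2 − r_1²) / (1 − r_1²)
r_1² = (0.679)² = 0.461041
Numerator = 0.181 − 0.4610 = -0.2800; denominator = 1 − 0.4610 = 0.5390
φ_{22} = -0.2800 / 0.5390 = -0.520

-0.520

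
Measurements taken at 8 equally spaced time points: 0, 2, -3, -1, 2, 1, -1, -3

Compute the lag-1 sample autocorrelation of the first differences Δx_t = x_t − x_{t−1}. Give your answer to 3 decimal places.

First differences Δx: 2, -5, 2, 3, -1, -2, -2
Mean of differences = -0.4286
Numerator Σ(Δx_t−Δx̄)(Δx_{t+1}−Δx̄) = -12.4694
Denominator Σ(Δx_t−Δx̄)² = 49.7143
r_1(Δx) = -12.4694 / 49.7143 = -0.251

-0.251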